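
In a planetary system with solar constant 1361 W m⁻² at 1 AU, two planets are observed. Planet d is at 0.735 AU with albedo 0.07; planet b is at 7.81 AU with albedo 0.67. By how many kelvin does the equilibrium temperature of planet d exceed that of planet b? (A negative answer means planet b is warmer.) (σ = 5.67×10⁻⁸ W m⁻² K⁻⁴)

ΔT ≈ 243.3 K

T_eq = [S₀(1−A)/(4σd²)]^(1/4), so T ∝ (1−A)^(1/4) / √d.
T₁ = [1361×0.93/(4×5.67×10⁻⁸×0.735²)]^(1/4) = 318.81 K.
T₂ = [1361×0.33/(4×5.67×10⁻⁸×7.81²)]^(1/4) = 75.48 K.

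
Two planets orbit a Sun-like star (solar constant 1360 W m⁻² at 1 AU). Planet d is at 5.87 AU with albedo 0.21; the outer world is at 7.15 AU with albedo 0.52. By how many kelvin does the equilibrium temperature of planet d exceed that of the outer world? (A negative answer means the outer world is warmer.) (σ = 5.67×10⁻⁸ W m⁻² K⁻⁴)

T_eq = [S₀(1−A)/(4σd²)]^(1/4), so T ∝ (1−A)^(1/4) / √d.
T₁ = [1360×0.79/(4×5.67×10⁻⁸×5.87²)]^(1/4) = 108.28 K.
T₂ = [1360×0.48/(4×5.67×10⁻⁸×7.15²)]^(1/4) = 86.62 K.

ΔT ≈ 21.7 K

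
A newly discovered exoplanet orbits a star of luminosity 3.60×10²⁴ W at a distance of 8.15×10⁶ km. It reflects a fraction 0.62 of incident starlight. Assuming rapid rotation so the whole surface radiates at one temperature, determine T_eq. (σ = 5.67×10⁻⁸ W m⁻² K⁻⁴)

T_eq ≈ 292 K

d = 8.15×10⁶ km = 8.15×10⁹ m.
Flux: S = L/(4πd²) = 3.60×10²⁴/(4π×(8.15×10⁹)²) = 4310 W m⁻².
Energy balance: absorbed = emitted ⇒ πR²·S(1−A) = 4πR²·σT_eq⁴, so T_eq⁴ = S(1−A)/(4σ).
T_eq = [4310 × 0.38 / (4 × 5.67×10⁻⁸)]^(1/4) = (7.23×10⁹)^(1/4) = 292 K.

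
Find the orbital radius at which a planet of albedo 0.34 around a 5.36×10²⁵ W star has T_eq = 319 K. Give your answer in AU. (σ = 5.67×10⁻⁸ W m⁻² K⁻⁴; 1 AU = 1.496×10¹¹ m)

From T_eq⁴ = L(1−A)/(16πσd²): d = √[L(1−A)/(16πσT_eq⁴)].
d = √[5.36×10²⁵ × 0.66 / (16π × 5.67×10⁻⁸ × (319)⁴)] = 3.46×10¹⁰ m = 0.231 AU.

d ≈ 0.231 AU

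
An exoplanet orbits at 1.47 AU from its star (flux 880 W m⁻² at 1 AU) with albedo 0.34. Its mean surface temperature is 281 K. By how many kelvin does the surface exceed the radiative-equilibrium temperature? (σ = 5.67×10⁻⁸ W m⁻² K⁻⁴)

ΔT ≈ 95.5 K

S = 880/1.47² = 407.2 W m⁻².
T_eq = [S(1−A)/(4σ)]^(1/4) = [407.2×0.66/(4×5.67×10⁻⁸)]^(1/4) = 185.5 K.
ΔT = T_surf − T_eq = 281 − 185.5.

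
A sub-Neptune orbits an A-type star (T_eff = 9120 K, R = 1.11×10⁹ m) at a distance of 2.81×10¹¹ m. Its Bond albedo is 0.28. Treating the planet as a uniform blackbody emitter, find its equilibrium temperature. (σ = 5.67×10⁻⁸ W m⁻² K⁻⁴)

L = 4πR_⋆²σT_⋆⁴ = 4π(1.11×10⁹)² × 5.67×10⁻⁸ × (9120)⁴ = 6.07×10²⁷ W.
S = L/(4πd²) = 6120 W m⁻².
Energy balance: absorbed = emitted ⇒ πR²·S(1−A) = 4πR²·σT_eq⁴, so T_eq⁴ = S(1−A)/(4σ).
T_eq = [6120 × 0.72 / (4 × 5.67×10⁻⁸)]^(1/4) = (1.94×10¹⁰)^(1/4) = 373 K.

T_eq ≈ 373 K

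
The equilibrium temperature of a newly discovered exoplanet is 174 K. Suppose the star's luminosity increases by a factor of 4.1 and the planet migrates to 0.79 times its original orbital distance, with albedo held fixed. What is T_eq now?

T_eq ≈ 279 K

T_eq ∝ L^(1/4) · d^(−1/2).
T′ = 174 × 4.1^(1/4) / 0.79^(1/2) = 279 K.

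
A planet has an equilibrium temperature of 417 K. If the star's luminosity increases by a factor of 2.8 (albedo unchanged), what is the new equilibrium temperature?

T_eq ∝ L^(1/4) · d^(−1/2).
T′ = 417 × 2.8^(1/4) = 539 K.

T_eq ≈ 539 K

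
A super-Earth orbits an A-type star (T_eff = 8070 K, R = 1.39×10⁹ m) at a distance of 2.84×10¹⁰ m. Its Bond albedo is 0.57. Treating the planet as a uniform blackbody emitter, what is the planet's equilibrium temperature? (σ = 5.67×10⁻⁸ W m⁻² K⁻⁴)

T_eq ≈ 1020 K

L = 4πR_⋆²σT_⋆⁴ = 4π(1.39×10⁹)² × 5.67×10⁻⁸ × (8070)⁴ = 5.84×10²⁷ W.
S = L/(4πd²) = 5.76×10⁵ W m⁻².
Energy balance: absorbed = emitted ⇒ πR²·S(1−A) = 4πR²·σT_eq⁴, so T_eq⁴ = S(1−A)/(4σ).
T_eq = [5.76×10⁵ × 0.43 / (4 × 5.67×10⁻⁸)]^(1/4) = (1.09×10¹²)^(1/4) = 1020 K.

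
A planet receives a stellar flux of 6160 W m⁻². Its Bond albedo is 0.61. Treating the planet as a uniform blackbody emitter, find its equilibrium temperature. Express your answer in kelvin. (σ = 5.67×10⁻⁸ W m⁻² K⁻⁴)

T_eq ≈ 321 K

Energy balance: absorbed = emitted ⇒ πR²·S(1−A) = 4πR²·σT_eq⁴, so T_eq⁴ = S(1−A)/(4σ).
T_eq = [6160 × 0.39 / (4 × 5.67×10⁻⁸)]^(1/4) = (1.06×10¹⁰)^(1/4) = 321 K.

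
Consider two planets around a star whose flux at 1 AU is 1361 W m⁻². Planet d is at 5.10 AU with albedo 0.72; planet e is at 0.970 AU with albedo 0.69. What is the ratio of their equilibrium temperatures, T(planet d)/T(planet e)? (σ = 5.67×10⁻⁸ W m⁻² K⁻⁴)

T₁/T₂ ≈ 0.425

T_eq = [S₀(1−A)/(4σd²)]^(1/4), so T ∝ (1−A)^(1/4) / √d.
T₁ = [1361×0.28/(4×5.67×10⁻⁸×5.10²)]^(1/4) = 89.65 K.
T₂ = [1361×0.31/(4×5.67×10⁻⁸×0.970²)]^(1/4) = 210.87 K.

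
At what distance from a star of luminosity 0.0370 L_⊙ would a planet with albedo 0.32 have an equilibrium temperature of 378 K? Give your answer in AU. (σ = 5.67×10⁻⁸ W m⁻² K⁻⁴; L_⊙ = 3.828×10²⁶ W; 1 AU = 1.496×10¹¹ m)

L = 0.0370 × 3.828×10²⁶ = 1.42×10²⁵ W.
From T_eq⁴ = L(1−A)/(16πσd²): d = √[L(1−A)/(16πσT_eq⁴)].
d = √[1.42×10²⁵ × 0.68 / (16π × 5.67×10⁻⁸ × (378)⁴)] = 1.29×10¹⁰ m = 0.0860 AU.

d ≈ 0.0860 AU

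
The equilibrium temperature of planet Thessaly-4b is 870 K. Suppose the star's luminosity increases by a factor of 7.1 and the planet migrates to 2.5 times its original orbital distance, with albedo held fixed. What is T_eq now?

T_eq ≈ 898 K

T_eq ∝ L^(1/4) · d^(−1/2).
T′ = 870 × 7.1^(1/4) / 2.5^(1/2) = 898 K.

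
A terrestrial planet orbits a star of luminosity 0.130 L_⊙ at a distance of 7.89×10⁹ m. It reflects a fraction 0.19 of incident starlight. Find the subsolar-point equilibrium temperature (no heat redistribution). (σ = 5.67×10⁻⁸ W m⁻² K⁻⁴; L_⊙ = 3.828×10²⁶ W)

L = 0.130 × 3.828×10²⁶ = 4.98×10²⁵ W.
Flux: S = L/(4πd²) = 4.98×10²⁵/(4π×(7.89×10⁹)²) = 6.36×10⁴ W m⁻².
At the subsolar point the surface absorbs S(1−A) and emits σT⁴ per unit area — no factor of 4, since only the local patch is in balance.
T = [6.36×10⁴ × 0.81 / 5.67×10⁻⁸]^(1/4) = (9.09×10¹¹)^(1/4) = 976 K.

T_ss ≈ 976 K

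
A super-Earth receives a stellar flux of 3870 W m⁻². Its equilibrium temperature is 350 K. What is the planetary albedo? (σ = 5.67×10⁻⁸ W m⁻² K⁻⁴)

A ≈ 0.12

From T_eq⁴ = S(1−A)/(4σ): 1−A = 4σT_eq⁴/S.
1−A = 4 × 5.67×10⁻⁸ × (350)⁴ / 3870 = 0.879.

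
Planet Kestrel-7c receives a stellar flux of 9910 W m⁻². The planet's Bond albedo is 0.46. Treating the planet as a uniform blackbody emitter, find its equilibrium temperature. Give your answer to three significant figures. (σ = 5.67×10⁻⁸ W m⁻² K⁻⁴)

T_eq ≈ 392 K

Energy balance: absorbed = emitted ⇒ πR²·S(1−A) = 4πR²·σT_eq⁴, so T_eq⁴ = S(1−A)/(4σ).
T_eq = [9910 × 0.54 / (4 × 5.67×10⁻⁸)]^(1/4) = (2.36×10¹⁰)^(1/4) = 392 K.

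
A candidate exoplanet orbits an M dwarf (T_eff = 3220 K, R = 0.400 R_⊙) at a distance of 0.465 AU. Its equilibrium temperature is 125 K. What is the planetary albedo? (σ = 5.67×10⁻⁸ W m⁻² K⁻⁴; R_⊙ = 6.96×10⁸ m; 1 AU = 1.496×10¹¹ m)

A ≈ 0.43

R_⋆ = 0.400 × 6.96×10⁸ = 2.78×10⁸ m.
d = 0.465 AU = 6.96×10¹⁰ m.
L = 4πR_⋆²σT_⋆⁴ = 4π(2.78×10⁸)² × 5.67×10⁻⁸ × (3220)⁴ = 5.94×10²⁴ W.
S = L/(4πd²) = 97.6 W m⁻².
From T_eq⁴ = S(1−A)/(4σ): 1−A = 4σT_eq⁴/S.
1−A = 4 × 5.67×10⁻⁸ × (125)⁴ / 97.6 = 0.567.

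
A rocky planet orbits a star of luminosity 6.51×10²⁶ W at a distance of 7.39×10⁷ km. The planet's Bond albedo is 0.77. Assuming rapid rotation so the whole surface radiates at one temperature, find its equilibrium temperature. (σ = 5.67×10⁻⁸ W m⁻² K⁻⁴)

d = 7.39×10⁷ km = 7.39×10¹⁰ m.
Flux: S = L/(4πd²) = 6.51×10²⁶/(4π×(7.39×10¹⁰)²) = 9490 W m⁻².
Energy balance: absorbed = emitted ⇒ πR²·S(1−A) = 4πR²·σT_eq⁴, so T_eq⁴ = S(1−A)/(4σ).
T_eq = [9490 × 0.23 / (4 × 5.67×10⁻⁸)]^(1/4) = (9.62×10⁹)^(1/4) = 313 K.

T_eq ≈ 313 K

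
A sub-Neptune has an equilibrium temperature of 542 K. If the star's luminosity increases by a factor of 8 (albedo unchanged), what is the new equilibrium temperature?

T_eq ∝ L^(1/4) · d^(−1/2).
T′ = 542 × 8^(1/4) = 912 K.

T_eq ≈ 912 K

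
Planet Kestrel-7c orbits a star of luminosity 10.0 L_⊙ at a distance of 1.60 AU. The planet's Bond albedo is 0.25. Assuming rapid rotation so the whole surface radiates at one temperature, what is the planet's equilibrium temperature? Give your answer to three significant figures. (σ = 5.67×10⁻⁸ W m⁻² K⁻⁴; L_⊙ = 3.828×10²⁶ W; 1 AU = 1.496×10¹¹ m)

T_eq ≈ 364 K

d = 1.60 AU = 2.39×10¹¹ m.
L = 10.0 × 3.828×10²⁶ = 3.83×10²⁷ W.
Flux: S = L/(4πd²) = 3.83×10²⁷/(4π×(2.39×10¹¹)²) = 5320 W m⁻².
Energy balance: absorbed = emitted ⇒ πR²·S(1−A) = 4πR²·σT_eq⁴, so T_eq⁴ = S(1−A)/(4σ).
T_eq = [5320 × 0.75 / (4 × 5.67×10⁻⁸)]^(1/4) = (1.76×10¹⁰)^(1/4) = 364 K.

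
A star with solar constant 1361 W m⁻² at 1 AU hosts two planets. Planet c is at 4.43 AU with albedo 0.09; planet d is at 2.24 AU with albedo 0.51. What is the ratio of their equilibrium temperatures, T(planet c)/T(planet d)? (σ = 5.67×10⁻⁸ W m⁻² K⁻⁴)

T₁/T₂ ≈ 0.830

T_eq = [S₀(1−A)/(4σd²)]^(1/4), so T ∝ (1−A)^(1/4) / √d.
T₁ = [1361×0.91/(4×5.67×10⁻⁸×4.43²)]^(1/4) = 129.16 K.
T₂ = [1361×0.49/(4×5.67×10⁻⁸×2.24²)]^(1/4) = 155.59 K.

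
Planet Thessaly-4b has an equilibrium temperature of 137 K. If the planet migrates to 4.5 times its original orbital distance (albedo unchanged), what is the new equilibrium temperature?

T_eq ≈ 64.6 K

T_eq ∝ L^(1/4) · d^(−1/2).
T′ = 137 / 4.5^(1/2) = 64.6 K.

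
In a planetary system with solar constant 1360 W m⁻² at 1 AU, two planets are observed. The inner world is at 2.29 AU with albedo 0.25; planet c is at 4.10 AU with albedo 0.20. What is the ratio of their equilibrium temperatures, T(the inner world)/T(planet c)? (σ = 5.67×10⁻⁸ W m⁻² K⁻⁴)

T₁/T₂ ≈ 1.317

T_eq = [S₀(1−A)/(4σd²)]^(1/4), so T ∝ (1−A)^(1/4) / √d.
T₁ = [1360×0.75/(4×5.67×10⁻⁸×2.29²)]^(1/4) = 171.13 K.
T₂ = [1360×0.80/(4×5.67×10⁻⁸×4.10²)]^(1/4) = 129.97 K.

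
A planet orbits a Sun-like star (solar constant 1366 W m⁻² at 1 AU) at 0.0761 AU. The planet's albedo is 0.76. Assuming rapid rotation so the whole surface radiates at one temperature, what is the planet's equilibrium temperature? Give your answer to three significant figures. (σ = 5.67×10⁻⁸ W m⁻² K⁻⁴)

Flux at 0.0761 AU: S = 1366/0.0761² = 2.36×10⁵ W m⁻².
Energy balance: absorbed = emitted ⇒ πR²·S(1−A) = 4πR²·σT_eq⁴, so T_eq⁴ = S(1−A)/(4σ).
T_eq = [2.36×10⁵ × 0.24 / (4 × 5.67×10⁻⁸)]^(1/4) = (2.50×10¹¹)^(1/4) = 707 K.

T_eq ≈ 707 K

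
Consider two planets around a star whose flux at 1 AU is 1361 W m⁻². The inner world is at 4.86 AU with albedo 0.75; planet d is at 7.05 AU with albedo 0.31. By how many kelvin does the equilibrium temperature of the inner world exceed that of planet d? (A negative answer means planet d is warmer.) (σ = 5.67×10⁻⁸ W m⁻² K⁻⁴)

ΔT ≈ -6.3 K

T_eq = [S₀(1−A)/(4σd²)]^(1/4), so T ∝ (1−A)^(1/4) / √d.
T₁ = [1361×0.25/(4×5.67×10⁻⁸×4.86²)]^(1/4) = 89.27 K.
T₂ = [1361×0.69/(4×5.67×10⁻⁸×7.05²)]^(1/4) = 95.54 K.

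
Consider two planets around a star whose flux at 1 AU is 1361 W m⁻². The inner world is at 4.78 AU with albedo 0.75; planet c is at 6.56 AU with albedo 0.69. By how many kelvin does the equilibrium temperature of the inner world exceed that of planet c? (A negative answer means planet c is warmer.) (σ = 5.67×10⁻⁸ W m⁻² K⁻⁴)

ΔT ≈ 8.9 K

T_eq = [S₀(1−A)/(4σd²)]^(1/4), so T ∝ (1−A)^(1/4) / √d.
T₁ = [1361×0.25/(4×5.67×10⁻⁸×4.78²)]^(1/4) = 90.02 K.
T₂ = [1361×0.31/(4×5.67×10⁻⁸×6.56²)]^(1/4) = 81.09 K.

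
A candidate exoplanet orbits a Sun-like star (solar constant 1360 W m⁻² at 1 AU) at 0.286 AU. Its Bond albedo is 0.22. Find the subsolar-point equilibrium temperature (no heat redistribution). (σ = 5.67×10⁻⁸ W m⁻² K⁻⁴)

T_ss ≈ 692 K

Flux at 0.286 AU: S = 1360/0.286² = 1.66×10⁴ W m⁻².
At the subsolar point the surface absorbs S(1−A) and emits σT⁴ per unit area — no factor of 4, since only the local patch is in balance.
T = [1.66×10⁴ × 0.78 / 5.67×10⁻⁸]^(1/4) = (2.29×10¹¹)^(1/4) = 692 K.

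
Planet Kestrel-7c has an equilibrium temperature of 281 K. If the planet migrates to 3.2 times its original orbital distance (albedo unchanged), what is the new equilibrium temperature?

T_eq ≈ 157 K

T_eq ∝ L^(1/4) · d^(−1/2).
T′ = 281 / 3.2^(1/2) = 157 K.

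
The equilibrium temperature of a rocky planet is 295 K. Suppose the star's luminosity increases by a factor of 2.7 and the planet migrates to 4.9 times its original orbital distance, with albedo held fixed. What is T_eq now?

T_eq ≈ 171 K

T_eq ∝ L^(1/4) · d^(−1/2).
T′ = 295 × 2.7^(1/4) / 4.9^(1/2) = 171 K.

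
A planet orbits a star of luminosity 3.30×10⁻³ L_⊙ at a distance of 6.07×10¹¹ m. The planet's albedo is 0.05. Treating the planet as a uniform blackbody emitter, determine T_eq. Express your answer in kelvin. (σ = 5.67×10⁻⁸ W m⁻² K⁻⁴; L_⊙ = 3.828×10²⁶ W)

L = 3.30×10⁻³ × 3.828×10²⁶ = 1.26×10²⁴ W.
Flux: S = L/(4πd²) = 1.26×10²⁴/(4π×(6.07×10¹¹)²) = 0.273 W m⁻².
Energy balance: absorbed = emitted ⇒ πR²·S(1−A) = 4πR²·σT_eq⁴, so T_eq⁴ = S(1−A)/(4σ).
T_eq = [0.273 × 0.95 / (4 × 5.67×10⁻⁸)]^(1/4) = (1.14×10⁶)^(1/4) = 32.7 K.

T_eq ≈ 32.7 K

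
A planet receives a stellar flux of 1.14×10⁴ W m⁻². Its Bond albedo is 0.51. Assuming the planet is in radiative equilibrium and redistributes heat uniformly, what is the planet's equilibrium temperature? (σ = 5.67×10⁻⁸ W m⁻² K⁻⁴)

T_eq ≈ 396 K

Energy balance: absorbed = emitted ⇒ πR²·S(1−A) = 4πR²·σT_eq⁴, so T_eq⁴ = S(1−A)/(4σ).
T_eq = [1.14×10⁴ × 0.49 / (4 × 5.67×10⁻⁸)]^(1/4) = (2.46×10¹⁰)^(1/4) = 396 K.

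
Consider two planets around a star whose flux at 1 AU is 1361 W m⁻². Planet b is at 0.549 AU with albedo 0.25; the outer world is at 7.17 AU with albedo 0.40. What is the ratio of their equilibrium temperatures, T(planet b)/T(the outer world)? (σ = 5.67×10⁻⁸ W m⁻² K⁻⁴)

T₁/T₂ ≈ 3.821

T_eq = [S₀(1−A)/(4σd²)]^(1/4), so T ∝ (1−A)^(1/4) / √d.
T₁ = [1361×0.75/(4×5.67×10⁻⁸×0.549²)]^(1/4) = 349.57 K.
T₂ = [1361×0.60/(4×5.67×10⁻⁸×7.17²)]^(1/4) = 91.48 K.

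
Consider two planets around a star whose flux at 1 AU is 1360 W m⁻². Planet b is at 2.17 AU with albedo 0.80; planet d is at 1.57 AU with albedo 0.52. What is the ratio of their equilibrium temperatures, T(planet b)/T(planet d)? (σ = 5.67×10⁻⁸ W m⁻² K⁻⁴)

T_eq = [S₀(1−A)/(4σd²)]^(1/4), so T ∝ (1−A)^(1/4) / √d.
T₁ = [1360×0.20/(4×5.67×10⁻⁸×2.17²)]^(1/4) = 126.33 K.
T₂ = [1360×0.48/(4×5.67×10⁻⁸×1.57²)]^(1/4) = 184.86 K.

T₁/T₂ ≈ 0.683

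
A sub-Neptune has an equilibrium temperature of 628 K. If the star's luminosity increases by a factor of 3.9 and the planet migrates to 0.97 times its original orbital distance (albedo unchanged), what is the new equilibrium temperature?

T_eq ≈ 896 K

T_eq ∝ L^(1/4) · d^(−1/2).
T′ = 628 × 3.9^(1/4) / 0.97^(1/2) = 896 K.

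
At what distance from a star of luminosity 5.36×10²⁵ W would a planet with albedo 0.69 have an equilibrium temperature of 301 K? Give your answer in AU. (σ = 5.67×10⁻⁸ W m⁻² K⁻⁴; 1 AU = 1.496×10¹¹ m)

d ≈ 0.178 AU

From T_eq⁴ = L(1−A)/(16πσd²): d = √[L(1−A)/(16πσT_eq⁴)].
d = √[5.36×10²⁵ × 0.31 / (16π × 5.67×10⁻⁸ × (301)⁴)] = 2.67×10¹⁰ m = 0.178 AU.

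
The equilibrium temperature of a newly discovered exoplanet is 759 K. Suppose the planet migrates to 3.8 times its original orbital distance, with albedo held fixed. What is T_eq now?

T_eq ∝ L^(1/4) · d^(−1/2).
T′ = 759 / 3.8^(1/2) = 389 K.

T_eq ≈ 389 K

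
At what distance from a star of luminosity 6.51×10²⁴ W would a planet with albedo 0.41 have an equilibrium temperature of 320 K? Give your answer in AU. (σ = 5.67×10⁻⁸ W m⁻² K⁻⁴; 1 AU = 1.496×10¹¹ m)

From T_eq⁴ = L(1−A)/(16πσd²): d = √[L(1−A)/(16πσT_eq⁴)].
d = √[6.51×10²⁴ × 0.59 / (16π × 5.67×10⁻⁸ × (320)⁴)] = 1.13×10¹⁰ m = 0.0758 AU.

d ≈ 0.0758 AU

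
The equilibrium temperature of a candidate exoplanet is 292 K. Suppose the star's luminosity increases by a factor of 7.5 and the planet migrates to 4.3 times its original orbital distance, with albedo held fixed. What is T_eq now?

T_eq ∝ L^(1/4) · d^(−1/2).
T′ = 292 × 7.5^(1/4) / 4.3^(1/2) = 233 K.

T_eq ≈ 233 K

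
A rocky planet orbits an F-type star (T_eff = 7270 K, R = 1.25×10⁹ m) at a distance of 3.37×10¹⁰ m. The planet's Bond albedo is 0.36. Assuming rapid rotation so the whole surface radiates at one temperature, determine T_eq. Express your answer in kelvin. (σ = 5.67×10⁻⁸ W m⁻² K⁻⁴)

T_eq ≈ 886 K

L = 4πR_⋆²σT_⋆⁴ = 4π(1.25×10⁹)² × 5.67×10⁻⁸ × (7270)⁴ = 3.11×10²⁷ W.
S = L/(4πd²) = 2.18×10⁵ W m⁻².
Energy balance: absorbed = emitted ⇒ πR²·S(1−A) = 4πR²·σT_eq⁴, so T_eq⁴ = S(1−A)/(4σ).
T_eq = [2.18×10⁵ × 0.64 / (4 × 5.67×10⁻⁸)]^(1/4) = (6.15×10¹¹)^(1/4) = 886 K.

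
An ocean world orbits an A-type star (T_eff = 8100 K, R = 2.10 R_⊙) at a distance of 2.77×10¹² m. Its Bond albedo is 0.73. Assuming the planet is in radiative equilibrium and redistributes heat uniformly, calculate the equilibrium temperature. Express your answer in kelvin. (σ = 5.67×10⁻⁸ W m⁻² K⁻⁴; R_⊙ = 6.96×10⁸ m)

T_eq ≈ 94.8 K

R_⋆ = 2.10 × 6.96×10⁸ = 1.46×10⁹ m.
L = 4πR_⋆²σT_⋆⁴ = 4π(1.46×10⁹)² × 5.67×10⁻⁸ × (8100)⁴ = 6.55×10²⁷ W.
S = L/(4πd²) = 68.0 W m⁻².
Energy balance: absorbed = emitted ⇒ πR²·S(1−A) = 4πR²·σT_eq⁴, so T_eq⁴ = S(1−A)/(4σ).
T_eq = [68.0 × 0.27 / (4 × 5.67×10⁻⁸)]^(1/4) = (8.09×10⁷)^(1/4) = 94.8 K.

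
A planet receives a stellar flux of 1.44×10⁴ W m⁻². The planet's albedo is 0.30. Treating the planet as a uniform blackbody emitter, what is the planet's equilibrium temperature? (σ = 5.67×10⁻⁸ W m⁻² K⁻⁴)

Energy balance: absorbed = emitted ⇒ πR²·S(1−A) = 4πR²·σT_eq⁴, so T_eq⁴ = S(1−A)/(4σ).
T_eq = [1.44×10⁴ × 0.70 / (4 × 5.67×10⁻⁸)]^(1/4) = (4.44×10¹⁰)^(1/4) = 459 K.

T_eq ≈ 459 K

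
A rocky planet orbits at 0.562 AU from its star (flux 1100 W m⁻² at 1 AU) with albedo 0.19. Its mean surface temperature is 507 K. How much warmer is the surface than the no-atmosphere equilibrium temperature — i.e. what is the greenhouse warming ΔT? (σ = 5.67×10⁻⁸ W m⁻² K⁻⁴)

ΔT ≈ 173.0 K

S = 1100/0.562² = 3483 W m⁻².
T_eq = [S(1−A)/(4σ)]^(1/4) = [3483×0.81/(4×5.67×10⁻⁸)]^(1/4) = 334.0 K.
ΔT = T_surf − T_eq = 507 − 334.0.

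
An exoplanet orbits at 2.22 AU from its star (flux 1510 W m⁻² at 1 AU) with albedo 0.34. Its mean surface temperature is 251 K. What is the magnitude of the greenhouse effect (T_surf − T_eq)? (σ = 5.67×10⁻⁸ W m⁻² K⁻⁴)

ΔT ≈ 78.2 K

S = 1510/2.22² = 306.4 W m⁻².
T_eq = [S(1−A)/(4σ)]^(1/4) = [306.4×0.66/(4×5.67×10⁻⁸)]^(1/4) = 172.8 K.
ΔT = T_surf − T_eq = 251 − 172.8.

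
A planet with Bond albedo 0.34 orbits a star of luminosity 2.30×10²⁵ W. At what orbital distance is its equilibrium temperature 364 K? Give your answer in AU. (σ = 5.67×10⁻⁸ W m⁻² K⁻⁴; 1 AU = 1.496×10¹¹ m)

From T_eq⁴ = L(1−A)/(16πσd²): d = √[L(1−A)/(16πσT_eq⁴)].
d = √[2.30×10²⁵ × 0.66 / (16π × 5.67×10⁻⁸ × (364)⁴)] = 1.74×10¹⁰ m = 0.116 AU.

d ≈ 0.116 AU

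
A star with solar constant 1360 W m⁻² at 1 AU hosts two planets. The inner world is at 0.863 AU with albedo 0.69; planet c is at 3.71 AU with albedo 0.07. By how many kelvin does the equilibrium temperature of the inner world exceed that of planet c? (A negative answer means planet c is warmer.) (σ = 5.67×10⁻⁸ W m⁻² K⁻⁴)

ΔT ≈ 81.6 K

T_eq = [S₀(1−A)/(4σd²)]^(1/4), so T ∝ (1−A)^(1/4) / √d.
T₁ = [1360×0.31/(4×5.67×10⁻⁸×0.863²)]^(1/4) = 223.52 K.
T₂ = [1360×0.93/(4×5.67×10⁻⁸×3.71²)]^(1/4) = 141.88 K.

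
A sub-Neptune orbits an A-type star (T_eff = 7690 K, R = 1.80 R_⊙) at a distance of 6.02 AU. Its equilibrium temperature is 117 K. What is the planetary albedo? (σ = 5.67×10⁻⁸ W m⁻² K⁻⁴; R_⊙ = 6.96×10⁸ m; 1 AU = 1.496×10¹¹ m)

A ≈ 0.89

R_⋆ = 1.80 × 6.96×10⁸ = 1.25×10⁹ m.
d = 6.02 AU = 9.01×10¹¹ m.
L = 4πR_⋆²σT_⋆⁴ = 4π(1.25×10⁹)² × 5.67×10⁻⁸ × (7690)⁴ = 3.91×10²⁷ W.
S = L/(4πd²) = 384 W m⁻².
From T_eq⁴ = S(1−A)/(4σ): 1−A = 4σT_eq⁴/S.
1−A = 4 × 5.67×10⁻⁸ × (117)⁴ / 384 = 0.111.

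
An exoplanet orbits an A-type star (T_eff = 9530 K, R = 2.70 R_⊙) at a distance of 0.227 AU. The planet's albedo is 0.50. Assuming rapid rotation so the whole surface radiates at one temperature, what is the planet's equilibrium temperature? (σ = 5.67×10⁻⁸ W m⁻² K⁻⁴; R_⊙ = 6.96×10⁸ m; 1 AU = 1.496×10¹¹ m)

R_⋆ = 2.70 × 6.96×10⁸ = 1.88×10⁹ m.
d = 0.227 AU = 3.40×10¹⁰ m.
L = 4πR_⋆²σT_⋆⁴ = 4π(1.88×10⁹)² × 5.67×10⁻⁸ × (9530)⁴ = 2.08×10²⁸ W.
S = L/(4πd²) = 1.43×10⁶ W m⁻².
Energy balance: absorbed = emitted ⇒ πR²·S(1−A) = 4πR²·σT_eq⁴, so T_eq⁴ = S(1−A)/(4σ).
T_eq = [1.43×10⁶ × 0.50 / (4 × 5.67×10⁻⁸)]^(1/4) = (3.16×10¹²)^(1/4) = 1330 K.

T_eq ≈ 1330 K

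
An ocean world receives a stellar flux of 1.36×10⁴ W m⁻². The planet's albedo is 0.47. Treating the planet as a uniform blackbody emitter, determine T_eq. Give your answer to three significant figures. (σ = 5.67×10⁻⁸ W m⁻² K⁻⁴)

T_eq ≈ 422 K

Energy balance: absorbed = emitted ⇒ πR²·S(1−A) = 4πR²·σT_eq⁴, so T_eq⁴ = S(1−A)/(4σ).
T_eq = [1.36×10⁴ × 0.53 / (4 × 5.67×10⁻⁸)]^(1/4) = (3.18×10¹⁰)^(1/4) = 422 K.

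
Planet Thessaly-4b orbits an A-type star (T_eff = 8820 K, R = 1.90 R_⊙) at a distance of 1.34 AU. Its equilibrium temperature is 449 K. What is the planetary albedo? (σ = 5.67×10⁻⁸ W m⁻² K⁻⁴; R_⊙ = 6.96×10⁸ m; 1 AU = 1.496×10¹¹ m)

R_⋆ = 1.90 × 6.96×10⁸ = 1.32×10⁹ m.
d = 1.34 AU = 2.00×10¹¹ m.
L = 4πR_⋆²σT_⋆⁴ = 4π(1.32×10⁹)² × 5.67×10⁻⁸ × (8820)⁴ = 7.54×10²⁷ W.
S = L/(4πd²) = 1.49×10⁴ W m⁻².
From T_eq⁴ = S(1−A)/(4σ): 1−A = 4σT_eq⁴/S.
1−A = 4 × 5.67×10⁻⁸ × (449)⁴ / 1.49×10⁴ = 0.617.

A ≈ 0.38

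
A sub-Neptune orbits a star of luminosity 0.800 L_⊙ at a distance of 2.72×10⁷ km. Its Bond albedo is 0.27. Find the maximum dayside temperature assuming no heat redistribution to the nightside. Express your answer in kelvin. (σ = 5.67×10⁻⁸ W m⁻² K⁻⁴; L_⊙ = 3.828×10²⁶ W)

d = 2.72×10⁷ km = 2.72×10¹⁰ m.
L = 0.800 × 3.828×10²⁶ = 3.06×10²⁶ W.
Flux: S = L/(4πd²) = 3.06×10²⁶/(4π×(2.72×10¹⁰)²) = 3.29×10⁴ W m⁻².
With no redistribution each surface element balances locally: S(1−A) = σT⁴.
T = [3.29×10⁴ × 0.73 / 5.67×10⁻⁸]^(1/4) = (4.24×10¹¹)^(1/4) = 807 K.

T_ss ≈ 807 K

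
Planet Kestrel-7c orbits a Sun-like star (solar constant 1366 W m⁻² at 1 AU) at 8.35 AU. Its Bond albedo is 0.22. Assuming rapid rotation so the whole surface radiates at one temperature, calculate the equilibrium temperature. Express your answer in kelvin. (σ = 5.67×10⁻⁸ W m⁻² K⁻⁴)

T_eq ≈ 90.6 K

Flux at 8.35 AU: S = 1366/8.35² = 19.6 W m⁻².
Energy balance: absorbed = emitted ⇒ πR²·S(1−A) = 4πR²·σT_eq⁴, so T_eq⁴ = S(1−A)/(4σ).
T_eq = [19.6 × 0.78 / (4 × 5.67×10⁻⁸)]^(1/4) = (6.74×10⁷)^(1/4) = 90.6 K.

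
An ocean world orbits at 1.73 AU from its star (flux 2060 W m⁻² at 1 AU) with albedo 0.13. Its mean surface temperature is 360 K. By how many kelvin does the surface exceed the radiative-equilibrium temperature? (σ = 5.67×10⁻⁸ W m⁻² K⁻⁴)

S = 2060/1.73² = 688.3 W m⁻².
T_eq = [S(1−A)/(4σ)]^(1/4) = [688.3×0.87/(4×5.67×10⁻⁸)]^(1/4) = 226.7 K.
ΔT = T_surf − T_eq = 360 − 226.7.

ΔT ≈ 133.3 K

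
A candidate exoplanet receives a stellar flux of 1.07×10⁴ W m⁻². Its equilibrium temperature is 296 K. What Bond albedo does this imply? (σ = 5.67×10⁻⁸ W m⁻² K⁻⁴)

From T_eq⁴ = S(1−A)/(4σ): 1−A = 4σT_eq⁴/S.
1−A = 4 × 5.67×10⁻⁸ × (296)⁴ / 1.07×10⁴ = 0.163.

A ≈ 0.84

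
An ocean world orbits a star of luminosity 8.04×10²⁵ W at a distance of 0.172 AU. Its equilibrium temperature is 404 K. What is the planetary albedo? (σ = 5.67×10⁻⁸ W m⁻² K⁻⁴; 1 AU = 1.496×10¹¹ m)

A ≈ 0.37

d = 0.172 AU = 2.57×10¹⁰ m.
Flux: S = L/(4πd²) = 8.04×10²⁵/(4π×(2.57×10¹⁰)²) = 9660 W m⁻².
From T_eq⁴ = S(1−A)/(4σ): 1−A = 4σT_eq⁴/S.
1−A = 4 × 5.67×10⁻⁸ × (404)⁴ / 9660 = 0.625.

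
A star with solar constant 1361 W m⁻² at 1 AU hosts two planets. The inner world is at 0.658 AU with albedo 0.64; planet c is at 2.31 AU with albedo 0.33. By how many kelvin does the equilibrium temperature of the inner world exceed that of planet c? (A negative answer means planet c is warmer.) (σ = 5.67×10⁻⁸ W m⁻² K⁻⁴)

T_eq = [S₀(1−A)/(4σd²)]^(1/4), so T ∝ (1−A)^(1/4) / √d.
T₁ = [1361×0.36/(4×5.67×10⁻⁸×0.658²)]^(1/4) = 265.78 K.
T₂ = [1361×0.67/(4×5.67×10⁻⁸×2.31²)]^(1/4) = 165.68 K.

ΔT ≈ 100.1 K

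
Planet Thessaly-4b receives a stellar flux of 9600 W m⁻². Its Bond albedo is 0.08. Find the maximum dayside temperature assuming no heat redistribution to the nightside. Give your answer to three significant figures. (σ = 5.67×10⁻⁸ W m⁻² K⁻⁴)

T_ss ≈ 628 K

With no redistribution each surface element balances locally: S(1−A) = σT⁴.
T = [9600 × 0.92 / 5.67×10⁻⁸]^(1/4) = (1.56×10¹¹)^(1/4) = 628 K.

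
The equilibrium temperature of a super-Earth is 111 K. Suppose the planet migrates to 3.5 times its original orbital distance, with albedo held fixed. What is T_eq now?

T_eq ≈ 59.3 K

T_eq ∝ L^(1/4) · d^(−1/2).
T′ = 111 / 3.5^(1/2) = 59.3 K.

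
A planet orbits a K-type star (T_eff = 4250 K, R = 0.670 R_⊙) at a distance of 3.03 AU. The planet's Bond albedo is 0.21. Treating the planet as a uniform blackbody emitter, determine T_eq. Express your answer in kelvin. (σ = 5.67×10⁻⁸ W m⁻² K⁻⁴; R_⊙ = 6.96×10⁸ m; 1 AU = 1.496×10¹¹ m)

T_eq ≈ 90.9 K

R_⋆ = 0.670 × 6.96×10⁸ = 4.66×10⁸ m.
d = 3.03 AU = 4.53×10¹¹ m.
L = 4πR_⋆²σT_⋆⁴ = 4π(4.66×10⁸)² × 5.67×10⁻⁸ × (4250)⁴ = 5.05×10²⁵ W.
S = L/(4πd²) = 19.6 W m⁻².
Energy balance: absorbed = emitted ⇒ πR²·S(1−A) = 4πR²·σT_eq⁴, so T_eq⁴ = S(1−A)/(4σ).
T_eq = [19.6 × 0.79 / (4 × 5.67×10⁻⁸)]^(1/4) = (6.82×10⁷)^(1/4) = 90.9 K.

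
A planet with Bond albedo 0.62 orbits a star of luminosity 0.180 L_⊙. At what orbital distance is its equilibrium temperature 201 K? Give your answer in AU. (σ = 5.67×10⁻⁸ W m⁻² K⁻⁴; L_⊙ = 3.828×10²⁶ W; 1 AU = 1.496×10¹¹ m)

d ≈ 0.501 AU

L = 0.180 × 3.828×10²⁶ = 6.89×10²⁵ W.
From T_eq⁴ = L(1−A)/(16πσd²): d = √[L(1−A)/(16πσT_eq⁴)].
d = √[6.89×10²⁵ × 0.38 / (16π × 5.67×10⁻⁸ × (201)⁴)] = 7.50×10¹⁰ m = 0.501 AU.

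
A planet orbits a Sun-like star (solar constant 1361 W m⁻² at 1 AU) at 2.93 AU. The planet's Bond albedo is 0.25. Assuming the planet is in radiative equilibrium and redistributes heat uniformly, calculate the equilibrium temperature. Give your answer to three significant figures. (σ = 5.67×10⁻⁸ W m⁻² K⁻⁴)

T_eq ≈ 151 K

Flux at 2.93 AU: S = 1361/2.93² = 159 W m⁻².
Energy balance: absorbed = emitted ⇒ πR²·S(1−A) = 4πR²·σT_eq⁴, so T_eq⁴ = S(1−A)/(4σ).
T_eq = [159 × 0.75 / (4 × 5.67×10⁻⁸)]^(1/4) = (5.24×10⁸)^(1/4) = 151 K.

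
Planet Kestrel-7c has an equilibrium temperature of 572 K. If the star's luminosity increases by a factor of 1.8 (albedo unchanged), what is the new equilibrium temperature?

T_eq ≈ 663 K

T_eq ∝ L^(1/4) · d^(−1/2).
T′ = 572 × 1.8^(1/4) = 663 K.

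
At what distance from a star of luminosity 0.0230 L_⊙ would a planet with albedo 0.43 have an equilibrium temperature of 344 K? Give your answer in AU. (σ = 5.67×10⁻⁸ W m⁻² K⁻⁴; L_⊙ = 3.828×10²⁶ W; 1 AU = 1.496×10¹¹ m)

L = 0.0230 × 3.828×10²⁶ = 8.80×10²⁴ W.
From T_eq⁴ = L(1−A)/(16πσd²): d = √[L(1−A)/(16πσT_eq⁴)].
d = √[8.80×10²⁴ × 0.57 / (16π × 5.67×10⁻⁸ × (344)⁴)] = 1.12×10¹⁰ m = 0.0750 AU.

d ≈ 0.0750 AU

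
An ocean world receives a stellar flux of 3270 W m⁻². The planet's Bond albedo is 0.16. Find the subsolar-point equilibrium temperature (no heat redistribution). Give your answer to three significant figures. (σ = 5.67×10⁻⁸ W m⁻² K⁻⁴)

T_ss ≈ 469 K

At the subsolar point the surface absorbs S(1−A) and emits σT⁴ per unit area — no factor of 4, since only the local patch is in balance.
T = [3270 × 0.84 / 5.67×10⁻⁸]^(1/4) = (4.84×10¹⁰)^(1/4) = 469 K.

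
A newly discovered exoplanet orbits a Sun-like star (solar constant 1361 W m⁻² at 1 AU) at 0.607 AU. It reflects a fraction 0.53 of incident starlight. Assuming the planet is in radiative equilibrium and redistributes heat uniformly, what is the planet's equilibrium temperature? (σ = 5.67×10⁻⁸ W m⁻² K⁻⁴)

Flux at 0.607 AU: S = 1361/0.607² = 3690 W m⁻².
Energy balance: absorbed = emitted ⇒ πR²·S(1−A) = 4πR²·σT_eq⁴, so T_eq⁴ = S(1−A)/(4σ).
T_eq = [3690 × 0.47 / (4 × 5.67×10⁻⁸)]^(1/4) = (7.65×10⁹)^(1/4) = 296 K.

T_eq ≈ 296 K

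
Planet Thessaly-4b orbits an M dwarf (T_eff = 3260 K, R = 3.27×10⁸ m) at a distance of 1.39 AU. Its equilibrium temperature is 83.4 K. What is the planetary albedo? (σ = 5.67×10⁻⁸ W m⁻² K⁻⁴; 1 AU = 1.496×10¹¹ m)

A ≈ 0.31

d = 1.39 AU = 2.08×10¹¹ m.
L = 4πR_⋆²σT_⋆⁴ = 4π(3.27×10⁸)² × 5.67×10⁻⁸ × (3260)⁴ = 8.61×10²⁴ W.
S = L/(4πd²) = 15.8 W m⁻².
From T_eq⁴ = S(1−A)/(4σ): 1−A = 4σT_eq⁴/S.
1−A = 4 × 5.67×10⁻⁸ × (83.4)⁴ / 15.8 = 0.693.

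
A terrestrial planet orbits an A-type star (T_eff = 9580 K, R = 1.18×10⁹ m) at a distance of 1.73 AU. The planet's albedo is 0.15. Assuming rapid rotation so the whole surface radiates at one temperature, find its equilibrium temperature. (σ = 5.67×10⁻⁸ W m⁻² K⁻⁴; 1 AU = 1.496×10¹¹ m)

T_eq ≈ 439 K

d = 1.73 AU = 2.59×10¹¹ m.
L = 4πR_⋆²σT_⋆⁴ = 4π(1.18×10⁹)² × 5.67×10⁻⁸ × (9580)⁴ = 8.36×10²⁷ W.
S = L/(4πd²) = 9930 W m⁻².
Energy balance: absorbed = emitted ⇒ πR²·S(1−A) = 4πR²·σT_eq⁴, so T_eq⁴ = S(1−A)/(4σ).
T_eq = [9930 × 0.85 / (4 × 5.67×10⁻⁸)]^(1/4) = (3.72×10¹⁰)^(1/4) = 439 K.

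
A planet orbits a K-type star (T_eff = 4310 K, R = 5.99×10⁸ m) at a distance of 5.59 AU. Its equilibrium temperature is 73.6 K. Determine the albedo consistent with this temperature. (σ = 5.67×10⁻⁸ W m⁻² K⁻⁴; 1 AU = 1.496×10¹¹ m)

A ≈ 0.34

d = 5.59 AU = 8.36×10¹¹ m.
L = 4πR_⋆²σT_⋆⁴ = 4π(5.99×10⁸)² × 5.67×10⁻⁸ × (4310)⁴ = 8.82×10²⁵ W.
S = L/(4πd²) = 10.0 W m⁻².
From T_eq⁴ = S(1−A)/(4σ): 1−A = 4σT_eq⁴/S.
1−A = 4 × 5.67×10⁻⁸ × (73.6)⁴ / 10.0 = 0.663.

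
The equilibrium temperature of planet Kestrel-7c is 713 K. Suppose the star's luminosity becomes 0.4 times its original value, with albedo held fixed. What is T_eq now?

T_eq ∝ L^(1/4) · d^(−1/2).
T′ = 713 × 0.4^(1/4) = 567 K.

T_eq ≈ 567 K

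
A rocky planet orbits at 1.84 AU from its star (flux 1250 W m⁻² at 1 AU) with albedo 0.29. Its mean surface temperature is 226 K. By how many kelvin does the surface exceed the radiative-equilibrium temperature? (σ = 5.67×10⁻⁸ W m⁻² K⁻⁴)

S = 1250/1.84² = 369.2 W m⁻².
T_eq = [S(1−A)/(4σ)]^(1/4) = [369.2×0.71/(4×5.67×10⁻⁸)]^(1/4) = 184.4 K.
ΔT = T_surf − T_eq = 226 − 184.4.

ΔT ≈ 41.6 K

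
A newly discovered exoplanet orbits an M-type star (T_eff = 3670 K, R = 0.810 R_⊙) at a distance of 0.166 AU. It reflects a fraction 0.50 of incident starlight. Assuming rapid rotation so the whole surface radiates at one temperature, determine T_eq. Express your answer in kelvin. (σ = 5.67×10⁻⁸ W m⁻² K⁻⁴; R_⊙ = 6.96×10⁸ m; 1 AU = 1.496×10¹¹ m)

R_⋆ = 0.810 × 6.96×10⁸ = 5.64×10⁸ m.
d = 0.166 AU = 2.48×10¹⁰ m.
L = 4πR_⋆²σT_⋆⁴ = 4π(5.64×10⁸)² × 5.67×10⁻⁸ × (3670)⁴ = 4.11×10²⁵ W.
S = L/(4πd²) = 5300 W m⁻².
Energy balance: absorbed = emitted ⇒ πR²·S(1−A) = 4πR²·σT_eq⁴, so T_eq⁴ = S(1−A)/(4σ).
T_eq = [5300 × 0.50 / (4 × 5.67×10⁻⁸)]^(1/4) = (1.17×10¹⁰)^(1/4) = 329 K.

T_eq ≈ 329 K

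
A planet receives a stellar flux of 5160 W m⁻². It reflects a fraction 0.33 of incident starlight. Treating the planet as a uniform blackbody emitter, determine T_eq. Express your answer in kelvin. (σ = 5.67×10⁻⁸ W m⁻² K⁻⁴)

Energy balance: absorbed = emitted ⇒ πR²·S(1−A) = 4πR²·σT_eq⁴, so T_eq⁴ = S(1−A)/(4σ).
T_eq = [5160 × 0.67 / (4 × 5.67×10⁻⁸)]^(1/4) = (1.52×10¹⁰)^(1/4) = 351 K.

T_eq ≈ 351 K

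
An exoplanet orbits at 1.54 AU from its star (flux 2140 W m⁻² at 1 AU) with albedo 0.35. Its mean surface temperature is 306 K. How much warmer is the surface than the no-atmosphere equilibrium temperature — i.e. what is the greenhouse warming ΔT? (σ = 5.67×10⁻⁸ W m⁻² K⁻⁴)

ΔT ≈ 80.5 K

S = 2140/1.54² = 902.3 W m⁻².
T_eq = [S(1−A)/(4σ)]^(1/4) = [902.3×0.65/(4×5.67×10⁻⁸)]^(1/4) = 225.5 K.
ΔT = T_surf − T_eq = 306 − 225.5.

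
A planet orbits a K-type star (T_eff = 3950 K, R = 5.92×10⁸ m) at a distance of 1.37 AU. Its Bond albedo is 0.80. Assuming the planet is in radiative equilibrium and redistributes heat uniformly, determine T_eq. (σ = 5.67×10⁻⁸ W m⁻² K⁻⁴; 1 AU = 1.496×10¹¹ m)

d = 1.37 AU = 2.05×10¹¹ m.
L = 4πR_⋆²σT_⋆⁴ = 4π(5.92×10⁸)² × 5.67×10⁻⁸ × (3950)⁴ = 6.08×10²⁵ W.
S = L/(4πd²) = 115 W m⁻².
Energy balance: absorbed = emitted ⇒ πR²·S(1−A) = 4πR²·σT_eq⁴, so T_eq⁴ = S(1−A)/(4σ).
T_eq = [115 × 0.20 / (4 × 5.67×10⁻⁸)]^(1/4) = (1.02×10⁸)^(1/4) = 100 K.

T_eq ≈ 100 K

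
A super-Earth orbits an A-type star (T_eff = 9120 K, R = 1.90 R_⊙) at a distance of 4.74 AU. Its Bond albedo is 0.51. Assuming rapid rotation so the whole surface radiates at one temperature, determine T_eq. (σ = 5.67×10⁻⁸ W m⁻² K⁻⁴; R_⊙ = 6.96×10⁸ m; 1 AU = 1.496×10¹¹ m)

T_eq ≈ 233 K

R_⋆ = 1.90 × 6.96×10⁸ = 1.32×10⁹ m.
d = 4.74 AU = 7.09×10¹¹ m.
L = 4πR_⋆²σT_⋆⁴ = 4π(1.32×10⁹)² × 5.67×10⁻⁸ × (9120)⁴ = 8.62×10²⁷ W.
S = L/(4πd²) = 1360 W m⁻².
Energy balance: absorbed = emitted ⇒ πR²·S(1−A) = 4πR²·σT_eq⁴, so T_eq⁴ = S(1−A)/(4σ).
T_eq = [1360 × 0.49 / (4 × 5.67×10⁻⁸)]^(1/4) = (2.95×10⁹)^(1/4) = 233 K.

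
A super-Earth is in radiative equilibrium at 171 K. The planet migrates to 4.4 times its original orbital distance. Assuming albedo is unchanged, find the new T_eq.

T_eq ∝ L^(1/4) · d^(−1/2).
T′ = 171 / 4.4^(1/2) = 81.5 K.

T_eq ≈ 81.5 K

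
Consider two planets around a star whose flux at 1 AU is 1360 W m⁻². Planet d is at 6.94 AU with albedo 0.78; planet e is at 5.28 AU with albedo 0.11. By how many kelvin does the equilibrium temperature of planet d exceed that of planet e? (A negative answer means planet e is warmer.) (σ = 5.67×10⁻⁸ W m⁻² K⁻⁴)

ΔT ≈ -45.3 K

T_eq = [S₀(1−A)/(4σd²)]^(1/4), so T ∝ (1−A)^(1/4) / √d.
T₁ = [1360×0.22/(4×5.67×10⁻⁸×6.94²)]^(1/4) = 72.34 K.
T₂ = [1360×0.89/(4×5.67×10⁻⁸×5.28²)]^(1/4) = 117.63 K.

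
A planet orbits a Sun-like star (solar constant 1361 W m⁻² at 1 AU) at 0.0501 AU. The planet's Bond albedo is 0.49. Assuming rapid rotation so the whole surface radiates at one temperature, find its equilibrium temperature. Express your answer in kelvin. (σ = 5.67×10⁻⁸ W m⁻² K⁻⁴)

Flux at 0.0501 AU: S = 1361/0.0501² = 5.42×10⁵ W m⁻².
Energy balance: absorbed = emitted ⇒ πR²·S(1−A) = 4πR²·σT_eq⁴, so T_eq⁴ = S(1−A)/(4σ).
T_eq = [5.42×10⁵ × 0.51 / (4 × 5.67×10⁻⁸)]^(1/4) = (1.22×10¹²)^(1/4) = 1050 K.

T_eq ≈ 1050 K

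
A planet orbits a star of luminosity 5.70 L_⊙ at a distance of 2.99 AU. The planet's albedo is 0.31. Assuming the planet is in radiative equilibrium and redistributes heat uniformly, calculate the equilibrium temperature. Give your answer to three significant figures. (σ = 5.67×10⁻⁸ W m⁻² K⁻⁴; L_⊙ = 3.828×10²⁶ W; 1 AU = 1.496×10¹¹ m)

T_eq ≈ 227 K

d = 2.99 AU = 4.47×10¹¹ m.
L = 5.70 × 3.828×10²⁶ = 2.18×10²⁷ W.
Flux: S = L/(4πd²) = 2.18×10²⁷/(4π×(4.47×10¹¹)²) = 868 W m⁻².
Energy balance: absorbed = emitted ⇒ πR²·S(1−A) = 4πR²·σT_eq⁴, so T_eq⁴ = S(1−A)/(4σ).
T_eq = [868 × 0.69 / (4 × 5.67×10⁻⁸)]^(1/4) = (2.64×10⁹)^(1/4) = 227 K.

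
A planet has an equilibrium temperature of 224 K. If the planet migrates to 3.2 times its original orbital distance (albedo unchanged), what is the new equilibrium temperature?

T_eq ≈ 125 K

T_eq ∝ L^(1/4) · d^(−1/2).
T′ = 224 / 3.2^(1/2) = 125 K.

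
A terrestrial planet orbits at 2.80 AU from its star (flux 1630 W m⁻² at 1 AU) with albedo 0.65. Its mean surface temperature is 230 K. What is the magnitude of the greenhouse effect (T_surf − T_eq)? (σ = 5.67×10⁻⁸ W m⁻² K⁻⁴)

S = 1630/2.80² = 207.9 W m⁻².
T_eq = [S(1−A)/(4σ)]^(1/4) = [207.9×0.35/(4×5.67×10⁻⁸)]^(1/4) = 133.8 K.
ΔT = T_surf − T_eq = 230 − 133.8.

ΔT ≈ 96.2 K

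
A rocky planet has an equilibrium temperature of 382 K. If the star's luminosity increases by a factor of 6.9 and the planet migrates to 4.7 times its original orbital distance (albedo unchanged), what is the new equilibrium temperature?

T_eq ≈ 286 K

T_eq ∝ L^(1/4) · d^(−1/2).
T′ = 382 × 6.9^(1/4) / 4.7^(1/2) = 286 K.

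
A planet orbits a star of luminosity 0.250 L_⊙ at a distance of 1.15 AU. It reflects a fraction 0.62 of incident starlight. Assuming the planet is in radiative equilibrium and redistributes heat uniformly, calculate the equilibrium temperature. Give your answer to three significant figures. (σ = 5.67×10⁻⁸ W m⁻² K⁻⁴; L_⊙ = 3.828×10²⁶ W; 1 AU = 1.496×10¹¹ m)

d = 1.15 AU = 1.72×10¹¹ m.
L = 0.250 × 3.828×10²⁶ = 9.57×10²⁵ W.
Flux: S = L/(4πd²) = 9.57×10²⁵/(4π×(1.72×10¹¹)²) = 257 W m⁻².
Energy balance: absorbed = emitted ⇒ πR²·S(1−A) = 4πR²·σT_eq⁴, so T_eq⁴ = S(1−A)/(4σ).
T_eq = [257 × 0.38 / (4 × 5.67×10⁻⁸)]^(1/4) = (4.31×10⁸)^(1/4) = 144 K.

T_eq ≈ 144 K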